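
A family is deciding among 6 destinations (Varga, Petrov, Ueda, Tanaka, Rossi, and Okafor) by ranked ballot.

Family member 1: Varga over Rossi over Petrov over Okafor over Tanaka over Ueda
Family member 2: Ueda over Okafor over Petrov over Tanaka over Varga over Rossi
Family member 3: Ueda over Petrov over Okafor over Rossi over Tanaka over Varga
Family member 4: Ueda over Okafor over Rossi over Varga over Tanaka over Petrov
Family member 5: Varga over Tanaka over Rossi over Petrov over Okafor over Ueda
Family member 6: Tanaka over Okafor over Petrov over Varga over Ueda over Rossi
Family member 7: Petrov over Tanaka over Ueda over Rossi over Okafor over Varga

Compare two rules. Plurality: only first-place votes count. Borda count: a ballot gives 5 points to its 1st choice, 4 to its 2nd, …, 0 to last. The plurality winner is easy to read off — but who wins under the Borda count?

Plurality first-place counts: Varga 2, Petrov 1, Ueda 3, Tanaka 1, Rossi 0, Okafor 0 → Ueda.
Borda totals: Varga 15, Petrov 20, Ueda 19, Tanaka 18, Rossi 14, Okafor 19 → Petrov.

Petrov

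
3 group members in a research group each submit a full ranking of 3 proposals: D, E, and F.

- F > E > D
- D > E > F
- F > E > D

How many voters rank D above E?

1

Ballots ranking D above E: 1.
Ballots ranking E above D: 2.
So 1 of 3 voters prefer D to E.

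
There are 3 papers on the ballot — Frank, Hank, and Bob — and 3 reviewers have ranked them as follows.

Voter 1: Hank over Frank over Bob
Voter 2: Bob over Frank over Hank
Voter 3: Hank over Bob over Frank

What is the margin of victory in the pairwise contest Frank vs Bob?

Ballots ranking Frank above Bob: 1.
Ballots ranking Bob above Frank: 2.
Bob wins 2–1, a margin of 1.

1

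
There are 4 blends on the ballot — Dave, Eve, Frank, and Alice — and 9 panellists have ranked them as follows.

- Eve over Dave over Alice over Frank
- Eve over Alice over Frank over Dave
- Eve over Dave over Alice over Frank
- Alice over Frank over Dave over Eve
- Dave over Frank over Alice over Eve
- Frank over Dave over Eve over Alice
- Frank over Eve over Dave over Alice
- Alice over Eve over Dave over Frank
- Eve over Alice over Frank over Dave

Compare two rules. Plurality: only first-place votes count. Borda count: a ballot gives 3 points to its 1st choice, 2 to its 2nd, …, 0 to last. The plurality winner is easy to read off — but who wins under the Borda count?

Eve

Plurality first-place counts: Dave 1, Eve 4, Frank 2, Alice 2 → Eve.
Borda totals: Dave 12, Eve 17, Frank 12, Alice 13 → Eve.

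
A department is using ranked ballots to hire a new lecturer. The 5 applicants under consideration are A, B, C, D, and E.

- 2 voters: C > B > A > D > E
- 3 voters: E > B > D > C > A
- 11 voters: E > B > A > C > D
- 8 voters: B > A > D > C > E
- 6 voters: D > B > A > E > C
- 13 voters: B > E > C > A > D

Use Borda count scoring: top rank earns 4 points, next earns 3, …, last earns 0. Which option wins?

Borda scores:
  A: 2·2 + 3·0 + 11·2 + 8·3 + 6·2 + 13·1 = 75
  B: 2·3 + 3·3 + 11·3 + 8·4 + 6·3 + 13·4 = 150
  C: 2·4 + 3·1 + 11·1 + 8·1 + 6·0 + 13·2 = 56
  D: 2·1 + 3·2 + 11·0 + 8·2 + 6·4 + 13·0 = 48
  E: 2·0 + 3·4 + 11·4 + 8·0 + 6·1 + 13·3 = 101
B has the highest total.

B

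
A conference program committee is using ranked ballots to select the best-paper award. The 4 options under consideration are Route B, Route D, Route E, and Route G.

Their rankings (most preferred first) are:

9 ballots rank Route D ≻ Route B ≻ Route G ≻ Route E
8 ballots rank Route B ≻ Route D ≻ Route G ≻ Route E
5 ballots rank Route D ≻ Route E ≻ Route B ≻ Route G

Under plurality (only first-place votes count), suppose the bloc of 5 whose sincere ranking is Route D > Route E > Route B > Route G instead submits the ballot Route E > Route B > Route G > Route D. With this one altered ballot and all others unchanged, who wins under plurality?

Route D

First-place totals with the altered ballot: Route B 8, Route D 9, Route E 5, Route G 0.
The winner is unchanged: still Route D.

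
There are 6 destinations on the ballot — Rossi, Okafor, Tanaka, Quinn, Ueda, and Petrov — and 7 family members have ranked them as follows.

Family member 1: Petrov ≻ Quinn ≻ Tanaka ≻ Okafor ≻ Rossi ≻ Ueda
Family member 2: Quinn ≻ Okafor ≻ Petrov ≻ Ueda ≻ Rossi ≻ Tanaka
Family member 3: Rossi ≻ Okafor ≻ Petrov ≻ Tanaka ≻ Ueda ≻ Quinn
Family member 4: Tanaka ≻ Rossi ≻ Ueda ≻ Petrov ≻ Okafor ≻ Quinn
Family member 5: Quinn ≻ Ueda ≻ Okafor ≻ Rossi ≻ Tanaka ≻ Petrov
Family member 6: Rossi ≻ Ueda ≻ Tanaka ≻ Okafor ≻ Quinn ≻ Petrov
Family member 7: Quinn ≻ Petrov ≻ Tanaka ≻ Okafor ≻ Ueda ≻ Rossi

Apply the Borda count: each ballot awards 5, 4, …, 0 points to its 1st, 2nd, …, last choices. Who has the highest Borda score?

Borda scores:
  Rossi: 1 + 1 + 5 + 4 + 2 + 5 + 0 = 18
  Okafor: 2 + 4 + 4 + 1 + 3 + 2 + 2 = 18
  Tanaka: 3 + 0 + 2 + 5 + 1 + 3 + 3 = 17
  Quinn: 4 + 5 + 0 + 0 + 5 + 1 + 5 = 20
  Ueda: 0 + 2 + 1 + 3 + 4 + 4 + 1 = 15
  Petrov: 5 + 3 + 3 + 2 + 0 + 0 + 4 = 17
Quinn has the highest total.

Quinn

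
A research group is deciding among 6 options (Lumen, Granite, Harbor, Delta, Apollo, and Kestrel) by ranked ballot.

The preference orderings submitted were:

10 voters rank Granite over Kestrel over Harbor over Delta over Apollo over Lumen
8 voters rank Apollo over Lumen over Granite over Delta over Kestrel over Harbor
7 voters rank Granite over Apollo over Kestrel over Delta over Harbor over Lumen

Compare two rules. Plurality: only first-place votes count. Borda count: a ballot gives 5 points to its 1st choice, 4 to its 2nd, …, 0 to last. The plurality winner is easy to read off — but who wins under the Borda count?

Plurality first-place counts: Lumen 0, Granite 17, Harbor 0, Delta 0, Apollo 8, Kestrel 0 → Granite.
Borda totals: Lumen 32, Granite 109, Harbor 37, Delta 50, Apollo 78, Kestrel 69 → Granite.

Granite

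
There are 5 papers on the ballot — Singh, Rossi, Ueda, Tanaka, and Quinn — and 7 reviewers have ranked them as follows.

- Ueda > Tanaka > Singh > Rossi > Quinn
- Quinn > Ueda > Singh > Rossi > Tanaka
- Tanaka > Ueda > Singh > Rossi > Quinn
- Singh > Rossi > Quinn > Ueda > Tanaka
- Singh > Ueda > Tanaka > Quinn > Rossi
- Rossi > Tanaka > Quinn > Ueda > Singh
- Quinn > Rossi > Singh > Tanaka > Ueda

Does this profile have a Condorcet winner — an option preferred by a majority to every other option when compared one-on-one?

Head-to-head results (7 voters total):
Singh vs Rossi: Singh wins 5–2.
Singh vs Ueda: Ueda wins 4–3.
Singh vs Tanaka: Singh wins 4–3.
Singh vs Quinn: Singh wins 4–3.
Rossi vs Ueda: Ueda wins 4–3.
Rossi vs Tanaka: Rossi wins 4–3.
Rossi vs Quinn: Rossi wins 4–3.
Ueda vs Tanaka: Ueda wins 4–3.
Ueda vs Quinn: Quinn wins 4–3.
Tanaka vs Quinn: Tanaka wins 4–3.
No candidate beats all others: Singh beats Quinn beats Ueda beats Singh, a majority cycle.

No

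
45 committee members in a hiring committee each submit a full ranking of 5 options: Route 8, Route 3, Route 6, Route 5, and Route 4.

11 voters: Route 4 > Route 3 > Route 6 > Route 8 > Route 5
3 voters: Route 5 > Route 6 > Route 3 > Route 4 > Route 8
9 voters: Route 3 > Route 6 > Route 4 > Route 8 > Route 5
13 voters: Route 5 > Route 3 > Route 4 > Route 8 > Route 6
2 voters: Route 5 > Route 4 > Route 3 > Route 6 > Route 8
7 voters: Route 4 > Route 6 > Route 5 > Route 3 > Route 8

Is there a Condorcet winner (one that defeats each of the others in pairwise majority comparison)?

No

Head-to-head results (45 voters total):
Route 8 vs Route 3: Route 3 wins 45–0.
Route 8 vs Route 6: Route 6 wins 32–13.
Route 8 vs Route 5: Route 5 wins 25–20.
Route 8 vs Route 4: Route 4 wins 45–0.
Route 3 vs Route 6: Route 3 wins 35–10.
Route 3 vs Route 5: Route 5 wins 25–20.
Route 3 vs Route 4: Route 3 wins 25–20.
Route 6 vs Route 5: Route 6 wins 27–18.
Route 6 vs Route 4: Route 4 wins 33–12.
Route 5 vs Route 4: Route 4 wins 27–18.
No candidate beats all others: Route 3 beats Route 6 beats Route 5 beats Route 3, a majority cycle.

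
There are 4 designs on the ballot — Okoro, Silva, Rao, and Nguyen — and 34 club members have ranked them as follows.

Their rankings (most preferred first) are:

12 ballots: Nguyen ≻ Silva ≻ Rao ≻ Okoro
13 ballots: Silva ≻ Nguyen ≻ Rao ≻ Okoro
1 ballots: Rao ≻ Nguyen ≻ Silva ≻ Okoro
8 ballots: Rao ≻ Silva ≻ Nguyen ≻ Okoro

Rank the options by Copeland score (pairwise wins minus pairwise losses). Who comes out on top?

Silva

Pairwise results:
  Okoro vs Silva: Silva wins 34–0.
  Okoro vs Rao: Rao wins 34–0.
  Okoro vs Nguyen: Nguyen wins 34–0.
  Silva vs Rao: Silva wins 25–9.
  Silva vs Nguyen: Silva wins 21–13.
  Rao vs Nguyen: Nguyen wins 25–9.
Copeland scores (wins − losses):
  Okoro: 0 − 3 = -3
  Silva: 3 − 0 = 3
  Rao: 1 − 2 = -1
  Nguyen: 2 − 1 = 1
Silva has the best Copeland score.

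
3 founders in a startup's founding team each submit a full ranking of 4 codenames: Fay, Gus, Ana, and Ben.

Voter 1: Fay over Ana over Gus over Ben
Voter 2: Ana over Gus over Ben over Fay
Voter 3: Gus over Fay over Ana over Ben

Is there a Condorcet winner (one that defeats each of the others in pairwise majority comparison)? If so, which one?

Head-to-head results (3 voters total):
Fay vs Gus: Gus wins 2–1.
Fay vs Ana: Fay wins 2–1.
Fay vs Ben: Fay wins 2–1.
Gus vs Ana: Ana wins 2–1.
Gus vs Ben: Gus wins 3–0.
Ana vs Ben: Ana wins 3–0.
No candidate beats all others: Fay beats Ana beats Gus beats Fay, a majority cycle.

None — there is no Condorcet winner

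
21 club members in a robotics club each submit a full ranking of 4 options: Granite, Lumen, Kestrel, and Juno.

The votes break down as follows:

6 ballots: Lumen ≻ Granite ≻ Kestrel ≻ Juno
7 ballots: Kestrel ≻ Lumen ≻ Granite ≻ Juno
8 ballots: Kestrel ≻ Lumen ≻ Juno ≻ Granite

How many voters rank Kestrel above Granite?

15

Ballots ranking Kestrel above Granite: 7+8 = 15.
Ballots ranking Granite above Kestrel: 6.
So 15 of 21 voters prefer Kestrel to Granite.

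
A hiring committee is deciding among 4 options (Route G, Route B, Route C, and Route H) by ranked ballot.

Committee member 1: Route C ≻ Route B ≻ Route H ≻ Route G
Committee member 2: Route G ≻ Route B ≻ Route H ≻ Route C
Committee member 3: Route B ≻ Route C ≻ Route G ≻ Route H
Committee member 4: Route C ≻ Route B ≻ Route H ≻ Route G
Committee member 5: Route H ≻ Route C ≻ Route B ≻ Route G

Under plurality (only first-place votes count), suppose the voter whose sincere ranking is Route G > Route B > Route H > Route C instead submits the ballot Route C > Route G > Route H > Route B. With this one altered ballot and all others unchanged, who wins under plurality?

First-place totals with the altered ballot: Route G 0, Route B 1, Route C 3, Route H 1.
The winner is unchanged: still Route C.

Route C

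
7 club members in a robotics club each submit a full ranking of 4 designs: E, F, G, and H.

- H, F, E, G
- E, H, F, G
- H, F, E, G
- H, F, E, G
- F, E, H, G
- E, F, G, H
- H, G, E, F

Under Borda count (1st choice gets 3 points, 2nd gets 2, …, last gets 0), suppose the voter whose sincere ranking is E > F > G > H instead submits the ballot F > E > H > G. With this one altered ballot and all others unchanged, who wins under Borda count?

Borda totals with the altered ballot: E 11, F 13, G 2, H 16.
The winner is unchanged: still H.

H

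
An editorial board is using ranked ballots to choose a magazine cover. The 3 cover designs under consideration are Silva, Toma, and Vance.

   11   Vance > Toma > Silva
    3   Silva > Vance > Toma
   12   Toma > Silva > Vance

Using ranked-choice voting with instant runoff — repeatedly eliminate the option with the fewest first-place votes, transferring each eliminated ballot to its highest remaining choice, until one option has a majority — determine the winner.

Vance

Round 1: Toma 12, Vance 11, Silva 3. Silva has the fewest and is eliminated.
Round 2: Vance 14, Toma 12. Vance has a majority.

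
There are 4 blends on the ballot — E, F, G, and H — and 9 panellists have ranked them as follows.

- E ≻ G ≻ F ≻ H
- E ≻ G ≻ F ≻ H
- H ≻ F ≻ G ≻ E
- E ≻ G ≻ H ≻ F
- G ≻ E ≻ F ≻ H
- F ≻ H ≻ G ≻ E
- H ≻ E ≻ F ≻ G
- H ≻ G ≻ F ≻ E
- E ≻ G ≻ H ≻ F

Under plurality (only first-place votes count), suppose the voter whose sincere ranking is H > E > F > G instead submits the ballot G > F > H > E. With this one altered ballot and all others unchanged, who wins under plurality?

First-place totals with the altered ballot: E 4, F 1, G 2, H 2.
The winner is unchanged: still E.

E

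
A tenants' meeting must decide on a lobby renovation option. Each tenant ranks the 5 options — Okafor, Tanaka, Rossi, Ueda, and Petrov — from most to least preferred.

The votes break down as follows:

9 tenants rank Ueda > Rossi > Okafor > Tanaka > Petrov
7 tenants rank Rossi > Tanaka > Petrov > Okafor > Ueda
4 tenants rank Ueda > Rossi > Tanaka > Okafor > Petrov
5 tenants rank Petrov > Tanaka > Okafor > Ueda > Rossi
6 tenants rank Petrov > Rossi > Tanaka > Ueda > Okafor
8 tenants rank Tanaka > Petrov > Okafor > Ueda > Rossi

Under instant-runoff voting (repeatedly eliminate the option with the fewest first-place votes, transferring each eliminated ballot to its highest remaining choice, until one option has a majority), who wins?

Tanaka

Round 1: Ueda 13, Petrov 11, Tanaka 8, Rossi 7, Okafor 0. Okafor has the fewest and is eliminated.
Round 2: Ueda 13, Petrov 11, Tanaka 8, Rossi 7. Rossi has the fewest and is eliminated.
Round 3: Tanaka 15, Ueda 13, Petrov 11. Petrov has the fewest and is eliminated.
Round 4: Tanaka 26, Ueda 13. Tanaka has a majority.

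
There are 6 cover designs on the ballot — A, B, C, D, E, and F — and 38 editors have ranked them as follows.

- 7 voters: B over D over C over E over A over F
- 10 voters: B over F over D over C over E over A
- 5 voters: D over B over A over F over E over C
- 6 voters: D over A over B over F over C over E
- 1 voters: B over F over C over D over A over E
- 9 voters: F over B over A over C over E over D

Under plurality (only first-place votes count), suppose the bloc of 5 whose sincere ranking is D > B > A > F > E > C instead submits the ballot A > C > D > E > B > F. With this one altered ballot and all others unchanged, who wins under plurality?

B

First-place totals with the altered ballot: A 5, B 18, C 0, D 6, E 0, F 9.
The winner is unchanged: still B.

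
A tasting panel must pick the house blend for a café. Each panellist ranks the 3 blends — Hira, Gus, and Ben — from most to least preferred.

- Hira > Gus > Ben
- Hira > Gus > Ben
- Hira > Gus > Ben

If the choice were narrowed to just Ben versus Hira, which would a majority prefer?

Hira

Ballots ranking Ben above Hira: 0.
Ballots ranking Hira above Ben: 3.
Hira wins the head-to-head, 3–0.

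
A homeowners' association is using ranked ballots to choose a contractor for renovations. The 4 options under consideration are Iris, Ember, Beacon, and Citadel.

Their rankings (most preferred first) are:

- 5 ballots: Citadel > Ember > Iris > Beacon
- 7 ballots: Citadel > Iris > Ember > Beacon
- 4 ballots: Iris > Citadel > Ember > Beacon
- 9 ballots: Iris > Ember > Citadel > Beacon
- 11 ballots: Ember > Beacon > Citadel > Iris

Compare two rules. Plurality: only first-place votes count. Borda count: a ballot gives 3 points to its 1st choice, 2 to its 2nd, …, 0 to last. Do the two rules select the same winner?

No

Plurality first-place counts: Iris 13, Ember 11, Beacon 0, Citadel 12 → Iris.
Borda totals: Iris 58, Ember 72, Beacon 22, Citadel 64 → Ember.
The two rules disagree: plurality picks Iris, Borda picks Ember.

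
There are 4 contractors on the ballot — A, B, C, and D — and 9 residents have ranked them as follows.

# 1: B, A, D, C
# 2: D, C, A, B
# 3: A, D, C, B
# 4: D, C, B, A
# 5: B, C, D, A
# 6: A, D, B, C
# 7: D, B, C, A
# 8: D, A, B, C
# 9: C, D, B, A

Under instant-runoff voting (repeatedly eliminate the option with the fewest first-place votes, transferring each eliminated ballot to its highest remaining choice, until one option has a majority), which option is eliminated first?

C

Round 1: D 4, A 2, B 2, C 1. C has the fewest and is eliminated.
Round 2: D 5, A 2, B 2. D has a majority.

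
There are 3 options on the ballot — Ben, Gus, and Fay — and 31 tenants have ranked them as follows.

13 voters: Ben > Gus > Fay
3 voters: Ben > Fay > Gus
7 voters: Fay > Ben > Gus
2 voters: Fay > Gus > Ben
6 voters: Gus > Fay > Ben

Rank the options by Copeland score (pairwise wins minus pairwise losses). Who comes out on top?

Ben

Pairwise results:
  Ben vs Gus: Ben wins 23–8.
  Ben vs Fay: Ben wins 16–15.
  Gus vs Fay: Gus wins 19–12.
Copeland scores (wins − losses):
  Ben: 2 − 0 = 2
  Gus: 1 − 1 = 0
  Fay: 0 − 2 = -2
Ben has the best Copeland score.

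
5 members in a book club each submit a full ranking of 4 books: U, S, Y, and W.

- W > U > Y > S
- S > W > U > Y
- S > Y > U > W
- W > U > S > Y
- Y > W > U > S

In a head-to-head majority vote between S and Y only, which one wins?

S

Ballots ranking S above Y: 3.
Ballots ranking Y above S: 2.
S wins the head-to-head, 3–2.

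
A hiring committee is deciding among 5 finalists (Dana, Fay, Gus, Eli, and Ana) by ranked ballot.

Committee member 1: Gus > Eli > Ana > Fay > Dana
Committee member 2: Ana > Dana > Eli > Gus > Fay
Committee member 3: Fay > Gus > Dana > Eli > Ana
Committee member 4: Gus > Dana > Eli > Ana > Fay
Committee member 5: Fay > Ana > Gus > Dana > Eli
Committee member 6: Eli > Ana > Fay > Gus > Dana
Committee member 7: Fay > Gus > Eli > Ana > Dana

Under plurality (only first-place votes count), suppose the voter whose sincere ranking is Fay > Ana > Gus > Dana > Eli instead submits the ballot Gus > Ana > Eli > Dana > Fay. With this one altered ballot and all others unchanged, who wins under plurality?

Gus

First-place totals with the altered ballot: Dana 0, Fay 2, Gus 3, Eli 1, Ana 1.
The switch changes the winner from Fay to Gus.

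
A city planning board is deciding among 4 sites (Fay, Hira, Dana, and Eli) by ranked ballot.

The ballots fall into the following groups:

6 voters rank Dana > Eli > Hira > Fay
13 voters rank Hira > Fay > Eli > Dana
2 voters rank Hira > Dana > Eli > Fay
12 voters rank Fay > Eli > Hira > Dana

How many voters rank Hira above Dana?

27

Ballots ranking Hira above Dana: 13+2+12 = 27.
Ballots ranking Dana above Hira: 6.
So 27 of 33 voters prefer Hira to Dana.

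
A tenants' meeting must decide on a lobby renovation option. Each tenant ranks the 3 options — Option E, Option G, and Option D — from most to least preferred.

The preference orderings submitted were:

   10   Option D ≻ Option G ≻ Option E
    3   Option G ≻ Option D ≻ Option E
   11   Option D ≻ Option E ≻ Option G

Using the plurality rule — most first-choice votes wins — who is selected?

Option D

First-place vote totals:
  Option E: 0
  Option G: 3
  Option D: 21
Option D has the most first-place votes.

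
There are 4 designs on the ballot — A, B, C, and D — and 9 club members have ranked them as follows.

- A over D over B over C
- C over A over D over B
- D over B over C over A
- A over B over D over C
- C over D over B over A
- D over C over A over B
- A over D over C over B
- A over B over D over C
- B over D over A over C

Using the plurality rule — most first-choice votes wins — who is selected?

A

First-place vote totals:
  A: 4
  B: 1
  C: 2
  D: 2
A has the most first-place votes.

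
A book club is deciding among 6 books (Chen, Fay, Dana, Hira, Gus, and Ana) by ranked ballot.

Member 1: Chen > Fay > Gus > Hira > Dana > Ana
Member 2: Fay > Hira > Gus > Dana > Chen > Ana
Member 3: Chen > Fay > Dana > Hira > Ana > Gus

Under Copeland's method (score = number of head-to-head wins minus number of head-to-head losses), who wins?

Pairwise results:
  Chen vs Fay: Chen wins 2–1.
  Chen vs Dana: Chen wins 2–1.
  Chen vs Hira: Chen wins 2–1.
  Chen vs Gus: Chen wins 2–1.
  Chen vs Ana: Chen wins 3–0.
  Fay vs Dana: Fay wins 3–0.
  Fay vs Hira: Fay wins 3–0.
  Fay vs Gus: Fay wins 3–0.
  Fay vs Ana: Fay wins 3–0.
  Dana vs Hira: Hira wins 2–1.
  Dana vs Gus: Gus wins 2–1.
  Dana vs Ana: Dana wins 3–0.
  Hira vs Gus: Hira wins 2–1.
  Hira vs Ana: Hira wins 3–0.
  Gus vs Ana: Gus wins 2–1.
Copeland scores (wins − losses):
  Chen: 5 − 0 = 5
  Fay: 4 − 1 = 3
  Dana: 1 − 4 = -3
  Hira: 3 − 2 = 1
  Gus: 2 − 3 = -1
  Ana: 0 − 5 = -5
Chen has the best Copeland score.

Chen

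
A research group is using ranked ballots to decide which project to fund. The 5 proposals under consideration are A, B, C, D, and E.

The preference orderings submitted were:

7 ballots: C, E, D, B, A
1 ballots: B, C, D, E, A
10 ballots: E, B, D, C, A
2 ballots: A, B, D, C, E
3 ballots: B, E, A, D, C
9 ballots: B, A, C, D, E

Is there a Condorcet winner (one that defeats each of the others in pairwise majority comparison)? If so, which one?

None — there is no Condorcet winner

Head-to-head results (32 voters total):
A vs B: B wins 30–2.
A vs C: C wins 18–14.
A vs D: D wins 18–14.
A vs E: E wins 21–11.
B vs C: B wins 25–7.
B vs D: B wins 25–7.
B vs E: E wins 17–15.
C vs D: C wins 17–15.
C vs E: C wins 19–13.
D vs E: E wins 20–12.
No candidate beats all others: B beats C beats E beats B, a majority cycle.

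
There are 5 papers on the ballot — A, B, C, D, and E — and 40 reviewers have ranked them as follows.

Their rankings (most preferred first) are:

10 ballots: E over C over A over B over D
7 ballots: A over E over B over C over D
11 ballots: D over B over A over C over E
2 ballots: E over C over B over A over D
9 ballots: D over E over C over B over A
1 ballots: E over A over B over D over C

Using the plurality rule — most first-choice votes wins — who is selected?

D

First-place vote totals:
  A: 7
  B: 0
  C: 0
  D: 20
  E: 13
D has the most first-place votes.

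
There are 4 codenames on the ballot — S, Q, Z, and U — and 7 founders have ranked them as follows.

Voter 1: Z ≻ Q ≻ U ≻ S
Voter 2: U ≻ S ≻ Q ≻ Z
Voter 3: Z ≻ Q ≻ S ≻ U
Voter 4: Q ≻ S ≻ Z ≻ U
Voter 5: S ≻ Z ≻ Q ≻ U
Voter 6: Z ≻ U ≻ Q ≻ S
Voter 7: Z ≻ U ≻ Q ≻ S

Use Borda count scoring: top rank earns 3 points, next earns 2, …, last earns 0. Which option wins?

Z

Borda scores:
  S: 0 + 2 + 1 + 2 + 3 + 0 + 0 = 8
  Q: 2 + 1 + 2 + 3 + 1 + 1 + 1 = 11
  Z: 3 + 0 + 3 + 1 + 2 + 3 + 3 = 15
  U: 1 + 3 + 0 + 0 + 0 + 2 + 2 = 8
Z has the highest total.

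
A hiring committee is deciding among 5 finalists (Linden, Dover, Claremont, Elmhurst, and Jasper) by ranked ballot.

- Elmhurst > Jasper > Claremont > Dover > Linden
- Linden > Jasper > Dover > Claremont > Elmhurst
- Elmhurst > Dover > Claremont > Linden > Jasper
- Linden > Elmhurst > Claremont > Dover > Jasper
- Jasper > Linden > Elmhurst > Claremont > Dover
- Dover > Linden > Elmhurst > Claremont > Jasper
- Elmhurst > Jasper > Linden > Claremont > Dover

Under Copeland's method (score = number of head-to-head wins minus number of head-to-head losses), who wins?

Pairwise results:
  Linden vs Dover: Linden wins 4–3.
  Linden vs Claremont: Linden wins 5–2.
  Linden vs Elmhurst: Linden wins 4–3.
  Linden vs Jasper: Linden wins 4–3.
  Dover vs Claremont: Claremont wins 4–3.
  Dover vs Elmhurst: Elmhurst wins 5–2.
  Dover vs Jasper: Jasper wins 4–3.
  Claremont vs Elmhurst: Elmhurst wins 6–1.
  Claremont vs Jasper: Jasper wins 4–3.
  Elmhurst vs Jasper: Elmhurst wins 5–2.
Copeland scores (wins − losses):
  Linden: 4 − 0 = 4
  Dover: 0 − 4 = -4
  Claremont: 1 − 3 = -2
  Elmhurst: 3 − 1 = 2
  Jasper: 2 − 2 = 0
Linden has the best Copeland score.

Linden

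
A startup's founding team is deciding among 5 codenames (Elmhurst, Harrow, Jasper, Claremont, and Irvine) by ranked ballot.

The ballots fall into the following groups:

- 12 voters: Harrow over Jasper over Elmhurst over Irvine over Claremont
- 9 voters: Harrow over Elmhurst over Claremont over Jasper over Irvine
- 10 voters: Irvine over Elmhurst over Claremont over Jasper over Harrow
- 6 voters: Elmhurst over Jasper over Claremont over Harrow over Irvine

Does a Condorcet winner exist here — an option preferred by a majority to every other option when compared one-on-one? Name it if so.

Head-to-head results (37 voters total):
Elmhurst vs Harrow: Harrow wins 21–16.
Elmhurst vs Jasper: Elmhurst wins 25–12.
Elmhurst vs Claremont: Elmhurst wins 37–0.
Elmhurst vs Irvine: Elmhurst wins 27–10.
Harrow vs Jasper: Harrow wins 21–16.
Harrow vs Claremont: Harrow wins 21–16.
Harrow vs Irvine: Harrow wins 27–10.
Jasper vs Claremont: Claremont wins 19–18.
Jasper vs Irvine: Jasper wins 27–10.
Claremont vs Irvine: Irvine wins 22–15.
Harrow beats each rival — Elmhurst (21–16), Jasper (21–16), Claremont (21–16), Irvine (27–10) — so Harrow is the Condorcet winner.

Harrow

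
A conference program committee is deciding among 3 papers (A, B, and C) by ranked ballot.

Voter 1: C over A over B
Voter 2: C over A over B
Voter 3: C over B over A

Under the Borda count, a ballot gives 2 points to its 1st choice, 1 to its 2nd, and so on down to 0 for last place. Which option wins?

C

Borda scores:
  A: 1 + 1 + 0 = 2
  B: 0 + 0 + 1 = 1
  C: 2 + 2 + 2 = 6
C has the highest total.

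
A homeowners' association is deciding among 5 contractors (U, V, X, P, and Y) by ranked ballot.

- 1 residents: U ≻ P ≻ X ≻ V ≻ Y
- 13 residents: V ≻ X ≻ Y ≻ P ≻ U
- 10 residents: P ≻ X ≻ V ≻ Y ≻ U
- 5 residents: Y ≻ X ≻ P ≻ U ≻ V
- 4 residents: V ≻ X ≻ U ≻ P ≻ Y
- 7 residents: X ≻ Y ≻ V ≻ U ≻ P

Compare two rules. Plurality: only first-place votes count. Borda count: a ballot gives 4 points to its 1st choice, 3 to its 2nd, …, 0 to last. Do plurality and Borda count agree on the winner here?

Plurality first-place counts: U 1, V 17, X 7, P 10, Y 5 → V.
Borda totals: U 24, V 103, X 126, P 70, Y 77 → X.
The two rules disagree: plurality picks V, Borda picks X.

No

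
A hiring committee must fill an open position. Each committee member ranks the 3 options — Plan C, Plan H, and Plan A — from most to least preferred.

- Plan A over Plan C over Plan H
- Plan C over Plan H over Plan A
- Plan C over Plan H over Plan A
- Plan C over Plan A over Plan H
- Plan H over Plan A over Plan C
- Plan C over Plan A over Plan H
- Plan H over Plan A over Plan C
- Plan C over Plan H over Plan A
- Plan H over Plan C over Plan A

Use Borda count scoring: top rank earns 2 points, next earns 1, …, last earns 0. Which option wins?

Plan C

Borda scores:
  Plan C: 1 + 2 + 2 + 2 + 0 + 2 + 0 + 2 + 1 = 12
  Plan H: 0 + 1 + 1 + 0 + 2 + 0 + 2 + 1 + 2 = 9
  Plan A: 2 + 0 + 0 + 1 + 1 + 1 + 1 + 0 + 0 = 6
Plan C has the highest total.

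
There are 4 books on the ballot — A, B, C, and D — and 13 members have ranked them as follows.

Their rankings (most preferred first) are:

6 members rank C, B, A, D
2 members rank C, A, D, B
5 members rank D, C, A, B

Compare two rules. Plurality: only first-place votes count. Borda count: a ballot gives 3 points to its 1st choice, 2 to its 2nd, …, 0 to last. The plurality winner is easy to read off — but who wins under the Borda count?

C

Plurality first-place counts: A 0, B 0, C 8, D 5 → C.
Borda totals: A 15, B 12, C 34, D 17 → C.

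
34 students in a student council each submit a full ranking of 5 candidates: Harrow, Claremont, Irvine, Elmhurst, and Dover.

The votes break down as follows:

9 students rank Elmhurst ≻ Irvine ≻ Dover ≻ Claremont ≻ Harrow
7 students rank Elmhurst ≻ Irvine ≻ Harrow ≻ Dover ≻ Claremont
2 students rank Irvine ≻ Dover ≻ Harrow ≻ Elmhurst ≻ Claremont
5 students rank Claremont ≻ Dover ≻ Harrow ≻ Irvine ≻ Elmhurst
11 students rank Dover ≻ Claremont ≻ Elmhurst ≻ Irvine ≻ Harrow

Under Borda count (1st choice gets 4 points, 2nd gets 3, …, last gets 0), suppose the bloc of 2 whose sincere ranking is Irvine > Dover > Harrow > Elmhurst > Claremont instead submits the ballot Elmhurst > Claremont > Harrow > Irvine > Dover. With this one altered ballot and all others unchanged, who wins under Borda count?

Borda totals with the altered ballot: Harrow 28, Claremont 68, Irvine 66, Elmhurst 94, Dover 84.
The switch changes the winner from Dover to Elmhurst.

Elmhurst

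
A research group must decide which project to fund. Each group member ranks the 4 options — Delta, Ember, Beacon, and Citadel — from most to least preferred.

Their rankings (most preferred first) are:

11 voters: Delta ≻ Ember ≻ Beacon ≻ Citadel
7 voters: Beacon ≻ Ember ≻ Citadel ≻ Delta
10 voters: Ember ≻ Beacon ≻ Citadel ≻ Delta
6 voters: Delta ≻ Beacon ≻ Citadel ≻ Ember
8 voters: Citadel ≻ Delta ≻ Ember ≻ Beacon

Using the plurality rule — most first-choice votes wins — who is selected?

Delta

First-place vote totals:
  Delta: 17
  Ember: 10
  Beacon: 7
  Citadel: 8
Delta has the most first-place votes.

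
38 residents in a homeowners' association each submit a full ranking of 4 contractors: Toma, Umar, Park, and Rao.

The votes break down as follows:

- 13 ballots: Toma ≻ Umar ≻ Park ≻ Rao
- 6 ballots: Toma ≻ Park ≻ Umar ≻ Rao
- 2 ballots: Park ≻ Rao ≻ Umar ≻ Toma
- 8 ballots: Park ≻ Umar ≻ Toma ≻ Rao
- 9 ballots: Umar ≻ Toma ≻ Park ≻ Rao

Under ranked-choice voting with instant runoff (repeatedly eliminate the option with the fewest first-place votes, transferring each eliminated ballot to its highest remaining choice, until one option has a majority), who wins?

Toma

Round 1: Toma 19, Park 10, Umar 9, Rao 0. Rao has the fewest and is eliminated.
Round 2: Toma 19, Park 10, Umar 9. Umar has the fewest and is eliminated.
Round 3: Toma 28, Park 10. Toma has a majority.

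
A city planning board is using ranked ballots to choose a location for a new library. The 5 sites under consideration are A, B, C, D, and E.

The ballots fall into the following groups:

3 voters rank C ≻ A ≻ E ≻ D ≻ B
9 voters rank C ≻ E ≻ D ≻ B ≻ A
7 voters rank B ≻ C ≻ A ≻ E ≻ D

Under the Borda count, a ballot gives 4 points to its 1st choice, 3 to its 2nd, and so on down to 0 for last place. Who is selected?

C

Borda scores:
  A: 3·3 + 9·0 + 7·2 = 23
  B: 3·0 + 9·1 + 7·4 = 37
  C: 3·4 + 9·4 + 7·3 = 69
  D: 3·1 + 9·2 + 7·0 = 21
  E: 3·2 + 9·3 + 7·1 = 40
C has the highest total.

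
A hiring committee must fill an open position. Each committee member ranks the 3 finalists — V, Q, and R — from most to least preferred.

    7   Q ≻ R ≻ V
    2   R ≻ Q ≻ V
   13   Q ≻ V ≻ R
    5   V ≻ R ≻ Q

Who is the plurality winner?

Q

First-place vote totals:
  V: 5
  Q: 20
  R: 2
Q has the most first-place votes.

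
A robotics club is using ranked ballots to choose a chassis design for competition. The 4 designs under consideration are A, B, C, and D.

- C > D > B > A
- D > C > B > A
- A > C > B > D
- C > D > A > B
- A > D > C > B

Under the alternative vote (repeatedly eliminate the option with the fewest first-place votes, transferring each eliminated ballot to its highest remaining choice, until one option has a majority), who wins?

Round 1: A 2, C 2, D 1, B 0. B has the fewest and is eliminated.
Round 2: A 2, C 2, D 1. D has the fewest and is eliminated.
Round 3: C 3, A 2. C has a majority.

C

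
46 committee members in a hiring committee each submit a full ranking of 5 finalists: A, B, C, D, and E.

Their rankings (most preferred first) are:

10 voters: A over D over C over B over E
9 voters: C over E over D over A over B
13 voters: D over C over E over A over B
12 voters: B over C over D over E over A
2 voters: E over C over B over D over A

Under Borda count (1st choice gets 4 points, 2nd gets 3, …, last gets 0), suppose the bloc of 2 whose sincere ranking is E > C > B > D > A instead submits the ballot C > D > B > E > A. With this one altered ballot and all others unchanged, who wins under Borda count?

Borda totals with the altered ballot: A 62, B 62, C 139, D 130, E 67.
The winner is unchanged: still C.

C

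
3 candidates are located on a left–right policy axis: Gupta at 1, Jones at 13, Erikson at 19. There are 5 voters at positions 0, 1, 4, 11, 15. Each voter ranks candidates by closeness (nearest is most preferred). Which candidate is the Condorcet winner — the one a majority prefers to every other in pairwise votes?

Gupta

With single-peaked preferences on a line, the Condorcet winner is the candidate closest to the median voter.
The median voter (position 4) is closest to Gupta at 1.
Check: Gupta vs Jones — voters closer to Gupta: 3 of 5.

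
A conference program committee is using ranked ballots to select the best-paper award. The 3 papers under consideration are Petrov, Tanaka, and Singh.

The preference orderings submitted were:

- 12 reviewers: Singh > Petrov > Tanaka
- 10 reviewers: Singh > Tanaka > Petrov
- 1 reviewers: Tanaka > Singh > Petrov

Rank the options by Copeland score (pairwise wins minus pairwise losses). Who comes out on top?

Pairwise results:
  Petrov vs Tanaka: Petrov wins 12–11.
  Petrov vs Singh: Singh wins 23–0.
  Tanaka vs Singh: Singh wins 22–1.
Copeland scores (wins − losses):
  Petrov: 1 − 1 = 0
  Tanaka: 0 − 2 = -2
  Singh: 2 − 0 = 2
Singh has the best Copeland score.

Singh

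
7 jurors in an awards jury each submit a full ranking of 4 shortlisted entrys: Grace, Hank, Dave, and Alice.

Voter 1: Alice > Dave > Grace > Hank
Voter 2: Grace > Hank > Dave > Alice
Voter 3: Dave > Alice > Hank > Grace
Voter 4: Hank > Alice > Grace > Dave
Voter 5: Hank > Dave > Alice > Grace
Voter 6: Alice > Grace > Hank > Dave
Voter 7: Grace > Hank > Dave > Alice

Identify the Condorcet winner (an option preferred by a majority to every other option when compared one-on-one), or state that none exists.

No Condorcet winner

Head-to-head results (7 voters total):
Grace vs Hank: Grace wins 4–3.
Grace vs Dave: Grace wins 4–3.
Grace vs Alice: Alice wins 5–2.
Hank vs Dave: Hank wins 5–2.
Hank vs Alice: Hank wins 4–3.
Dave vs Alice: Dave wins 4–3.
No candidate beats all others: Grace beats Hank beats Alice beats Grace, a majority cycle.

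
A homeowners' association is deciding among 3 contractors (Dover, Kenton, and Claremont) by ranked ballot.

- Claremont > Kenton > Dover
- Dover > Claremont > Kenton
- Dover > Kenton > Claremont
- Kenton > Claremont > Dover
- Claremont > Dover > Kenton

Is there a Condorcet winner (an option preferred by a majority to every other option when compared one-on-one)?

Head-to-head results (5 voters total):
Dover vs Kenton: Dover wins 3–2.
Dover vs Claremont: Claremont wins 3–2.
Kenton vs Claremont: Claremont wins 3–2.
Claremont beats each rival — Dover (3–2), Kenton (3–2) — so Claremont is the Condorcet winner.

Yes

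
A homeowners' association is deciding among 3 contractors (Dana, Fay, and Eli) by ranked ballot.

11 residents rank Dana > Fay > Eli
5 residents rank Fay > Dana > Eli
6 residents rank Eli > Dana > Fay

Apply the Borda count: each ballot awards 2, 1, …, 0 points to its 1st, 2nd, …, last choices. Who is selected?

Dana

Borda scores:
  Dana: 11·2 + 5·1 + 6·1 = 33
  Fay: 11·1 + 5·2 + 6·0 = 21
  Eli: 11·0 + 5·0 + 6·2 = 12
Dana has the highest total.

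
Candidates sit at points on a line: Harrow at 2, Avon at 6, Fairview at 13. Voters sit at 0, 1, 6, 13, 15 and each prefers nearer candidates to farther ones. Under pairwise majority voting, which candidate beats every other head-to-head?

Avon

With single-peaked preferences on a line, the Condorcet winner is the candidate closest to the median voter.
The median voter (position 6) is closest to Avon at 6.
Check: Avon vs Fairview — voters closer to Avon: 3 of 5.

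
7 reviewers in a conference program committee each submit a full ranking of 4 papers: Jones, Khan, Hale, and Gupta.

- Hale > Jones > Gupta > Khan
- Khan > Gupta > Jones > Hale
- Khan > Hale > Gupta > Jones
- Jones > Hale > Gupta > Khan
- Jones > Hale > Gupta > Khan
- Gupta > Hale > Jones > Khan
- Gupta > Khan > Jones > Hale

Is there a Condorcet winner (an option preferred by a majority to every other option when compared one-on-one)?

No

Head-to-head results (7 voters total):
Jones vs Khan: Jones wins 4–3.
Jones vs Hale: Jones wins 4–3.
Jones vs Gupta: Gupta wins 4–3.
Khan vs Hale: Hale wins 4–3.
Khan vs Gupta: Gupta wins 5–2.
Hale vs Gupta: Hale wins 4–3.
No candidate beats all others: Jones beats Hale beats Gupta beats Jones, a majority cycle.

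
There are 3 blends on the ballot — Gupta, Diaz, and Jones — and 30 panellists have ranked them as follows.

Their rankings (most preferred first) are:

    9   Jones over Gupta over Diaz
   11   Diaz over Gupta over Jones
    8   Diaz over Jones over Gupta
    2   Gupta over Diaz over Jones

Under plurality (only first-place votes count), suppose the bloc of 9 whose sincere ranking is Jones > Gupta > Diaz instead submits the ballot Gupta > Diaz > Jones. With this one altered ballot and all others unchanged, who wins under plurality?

First-place totals with the altered ballot: Gupta 11, Diaz 19, Jones 0.
The winner is unchanged: still Diaz.

Diaz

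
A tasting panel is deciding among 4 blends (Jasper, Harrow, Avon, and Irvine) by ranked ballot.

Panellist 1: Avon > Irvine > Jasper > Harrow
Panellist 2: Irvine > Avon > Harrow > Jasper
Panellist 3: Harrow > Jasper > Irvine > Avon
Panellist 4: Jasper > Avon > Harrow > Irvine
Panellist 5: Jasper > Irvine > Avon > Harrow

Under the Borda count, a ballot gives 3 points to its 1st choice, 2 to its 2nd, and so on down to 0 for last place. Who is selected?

Borda scores:
  Jasper: 1 + 0 + 2 + 3 + 3 = 9
  Harrow: 0 + 1 + 3 + 1 + 0 = 5
  Avon: 3 + 2 + 0 + 2 + 1 = 8
  Irvine: 2 + 3 + 1 + 0 + 2 = 8
Jasper has the highest total.

Jasper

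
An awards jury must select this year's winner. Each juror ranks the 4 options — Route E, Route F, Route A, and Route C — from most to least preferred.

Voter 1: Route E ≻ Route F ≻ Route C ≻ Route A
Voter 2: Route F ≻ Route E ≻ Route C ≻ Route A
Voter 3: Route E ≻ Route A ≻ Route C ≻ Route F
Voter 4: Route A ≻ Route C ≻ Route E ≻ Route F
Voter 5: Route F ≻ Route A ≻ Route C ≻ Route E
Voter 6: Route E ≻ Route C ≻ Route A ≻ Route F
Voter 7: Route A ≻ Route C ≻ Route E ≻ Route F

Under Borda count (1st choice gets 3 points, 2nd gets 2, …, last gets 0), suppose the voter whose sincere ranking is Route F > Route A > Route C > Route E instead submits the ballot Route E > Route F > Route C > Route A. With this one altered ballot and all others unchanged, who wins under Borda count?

Route E

Borda totals with the altered ballot: Route E 16, Route F 7, Route A 9, Route C 10.
The winner is unchanged: still Route E.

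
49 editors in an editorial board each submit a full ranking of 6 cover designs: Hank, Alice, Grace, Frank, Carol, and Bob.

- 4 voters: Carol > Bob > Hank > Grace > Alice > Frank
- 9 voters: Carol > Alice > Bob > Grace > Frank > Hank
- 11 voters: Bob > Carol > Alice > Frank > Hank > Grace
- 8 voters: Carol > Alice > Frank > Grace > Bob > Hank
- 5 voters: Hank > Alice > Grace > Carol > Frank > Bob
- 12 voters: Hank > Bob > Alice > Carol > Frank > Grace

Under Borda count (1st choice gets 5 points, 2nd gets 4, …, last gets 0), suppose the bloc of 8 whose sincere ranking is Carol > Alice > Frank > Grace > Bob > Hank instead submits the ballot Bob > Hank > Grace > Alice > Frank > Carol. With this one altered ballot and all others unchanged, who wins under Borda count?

Bob

Borda totals with the altered ballot: Hank 140, Alice 145, Grace 65, Frank 56, Carol 143, Bob 186.
The switch changes the winner from Carol to Bob.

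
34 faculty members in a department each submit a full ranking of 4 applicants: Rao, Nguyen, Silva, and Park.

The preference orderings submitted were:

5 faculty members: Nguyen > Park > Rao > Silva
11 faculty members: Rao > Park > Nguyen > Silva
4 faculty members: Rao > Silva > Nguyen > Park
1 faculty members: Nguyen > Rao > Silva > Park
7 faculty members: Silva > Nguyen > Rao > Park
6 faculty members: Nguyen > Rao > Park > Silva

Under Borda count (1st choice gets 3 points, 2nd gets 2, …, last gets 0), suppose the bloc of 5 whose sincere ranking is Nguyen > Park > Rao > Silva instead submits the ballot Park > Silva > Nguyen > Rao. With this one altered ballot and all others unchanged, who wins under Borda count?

Borda totals with the altered ballot: Rao 66, Nguyen 55, Silva 40, Park 43.
The winner is unchanged: still Rao.

Rao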